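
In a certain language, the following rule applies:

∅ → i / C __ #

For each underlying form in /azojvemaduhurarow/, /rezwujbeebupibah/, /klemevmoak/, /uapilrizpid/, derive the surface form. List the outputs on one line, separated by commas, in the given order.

azojvemaduhurarowi, rezwujbeebupibahi, klemevmoaki, uapilrizpidi

/azojvemaduhurarow/: the form ends in the consonant /w/, so [i] is inserted word-finally. → [azojvemaduhurarowi].
/rezwujbeebupibah/: the form ends in the consonant /h/, so [i] is inserted word-finally. → [rezwujbeebupibahi].
/klemevmoak/: the form ends in the consonant /k/, so [i] is inserted word-finally. → [klemevmoaki].
/uapilrizpid/: the form ends in the consonant /d/, so [i] is inserted word-finally. → [uapilrizpidi].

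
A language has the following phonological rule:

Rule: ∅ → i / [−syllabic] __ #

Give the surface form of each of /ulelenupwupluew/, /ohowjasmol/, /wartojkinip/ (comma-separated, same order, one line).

ulelenupwupluewi, ohowjasmoli, wartojkinipi

/ulelenupwupluew/: the form ends in the consonant /w/, so [i] is inserted word-finally. → [ulelenupwupluewi].
/ohowjasmol/: the form ends in the consonant /l/, so [i] is inserted word-finally. → [ohowjasmoli].
/wartojkinip/: the form ends in the consonant /p/, so [i] is inserted word-finally. → [wartojkinipi].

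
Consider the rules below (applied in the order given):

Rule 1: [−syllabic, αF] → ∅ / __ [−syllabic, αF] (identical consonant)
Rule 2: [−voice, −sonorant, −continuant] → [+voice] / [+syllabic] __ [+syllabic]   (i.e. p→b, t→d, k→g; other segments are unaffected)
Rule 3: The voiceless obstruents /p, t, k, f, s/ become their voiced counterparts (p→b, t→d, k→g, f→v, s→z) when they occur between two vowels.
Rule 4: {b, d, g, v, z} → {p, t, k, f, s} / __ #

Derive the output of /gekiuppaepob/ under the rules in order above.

Rule 1 (degemination): /pp/ is a geminate; the first /p/ deletes. /gekiuppaepob/ → gekiupaepob.
Rule 2 (intervocalic voicing): /k/ is a voiceless stop between vowels /e/ and /i/, so it voices to [g]. /p/ is a voiceless stop between vowels /u/ and /a/, so it voices to [b]. /p/ is a voiceless stop between vowels /e/ and /o/, so it voices to [b]. /gekiupaepob/ → gegiubaebob.
Rule 3 (intervocalic voicing): no segment meets the environment; /gegiubaebob/ is unchanged.
Rule 4 (final devoicing): /b/ is a voiced obstruent in word-final position, so it devoices to [p]. /gegiubaebob/ → gegiubaebop.

gegiubaebop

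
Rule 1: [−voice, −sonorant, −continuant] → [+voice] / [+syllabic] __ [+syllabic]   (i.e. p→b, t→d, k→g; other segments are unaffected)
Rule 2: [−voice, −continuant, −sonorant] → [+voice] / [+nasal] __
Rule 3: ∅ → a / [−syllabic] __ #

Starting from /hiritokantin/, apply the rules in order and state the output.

Rule 1 (intervocalic voicing): /t/ is a voiceless stop between vowels /i/ and /o/, so it voices to [d]. /k/ is a voiceless stop between vowels /o/ and /a/, so it voices to [g]. /hiritokantin/ → hiridogantin.
Rule 2 (post-nasal voicing): /t/ is a voiceless stop immediately after the nasal /n/, so it voices to [d]. /hiridogantin/ → hiridogandin.
Rule 3 (final a-epenthesis): the form ends in the consonant /n/, so [a] is inserted word-finally. /hiridogandin/ → hiridogandina.

hiridogandina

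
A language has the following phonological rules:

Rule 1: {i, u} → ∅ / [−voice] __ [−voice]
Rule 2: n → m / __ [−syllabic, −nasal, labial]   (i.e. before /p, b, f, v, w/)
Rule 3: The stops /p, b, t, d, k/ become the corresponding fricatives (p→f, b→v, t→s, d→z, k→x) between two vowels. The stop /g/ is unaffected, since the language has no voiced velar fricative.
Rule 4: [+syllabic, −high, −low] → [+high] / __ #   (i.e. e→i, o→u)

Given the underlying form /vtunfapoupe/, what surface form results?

Rule 1 (high vowel syncope): no segment meets the environment; /vtunfapoupe/ is unchanged.
Rule 2 (nasal place assimilation): /n/ precedes the labial consonant /f/, so it assimilates in place to [m]. /vtunfapoupe/ → vtumfapoupe.
Rule 3 (intervocalic spirantization): /p/ is a stop between vowels /a/ and /o/, so it spirantizes to the fricative [f]. /p/ is a stop between vowels /u/ and /e/, so it spirantizes to the fricative [f]. /vtumfapoupe/ → vtumfafoufe.
Rule 4 (final vowel raising): /e/ is a mid vowel in word-final position, so it raises to [i]. /vtumfafoufe/ → vtumfafoufi.

vtumfafoufi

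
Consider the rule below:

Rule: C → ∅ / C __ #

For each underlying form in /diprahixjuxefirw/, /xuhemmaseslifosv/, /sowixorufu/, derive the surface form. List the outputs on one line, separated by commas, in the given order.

/diprahixjuxefirw/: /w/ is the second consonant of a word-final cluster /rw/, so it deletes. → [diprahixjuxefir].
/xuhemmaseslifosv/: /v/ is the second consonant of a word-final cluster /sv/, so it deletes. → [xuhemmaseslifos].
/sowixorufu/: the rule's environment is not met; surfaces unchanged as [sowixorufu].

diprahixjuxefir, xuhemmaseslifos, sowixorufu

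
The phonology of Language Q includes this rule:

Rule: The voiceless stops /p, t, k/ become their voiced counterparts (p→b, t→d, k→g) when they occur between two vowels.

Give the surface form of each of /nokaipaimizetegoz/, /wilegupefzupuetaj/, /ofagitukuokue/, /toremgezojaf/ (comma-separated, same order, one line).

nogaibaimizedegoz, wilegubefzubuedaj, ofagiduguogue, toremgezojaf

/nokaipaimizetegoz/: /k/ is a voiceless stop between vowels /o/ and /a/, so it voices to [g]. /p/ is a voiceless stop between vowels /i/ and /a/, so it voices to [b]. /t/ is a voiceless stop between vowels /e/ and /e/, so it voices to [d]. → [nogaibaimizedegoz].
/wilegupefzupuetaj/: /p/ is a voiceless stop between vowels /u/ and /e/, so it voices to [b]. /p/ is a voiceless stop between vowels /u/ and /u/, so it voices to [b]. /t/ is a voiceless stop between vowels /e/ and /a/, so it voices to [d]. → [wilegubefzubuedaj].
/ofagitukuokue/: /t/ is a voiceless stop between vowels /i/ and /u/, so it voices to [d]. /k/ is a voiceless stop between vowels /u/ and /u/, so it voices to [g]. /k/ is a voiceless stop between vowels /o/ and /u/, so it voices to [g]. → [ofagiduguogue].
/toremgezojaf/: the rule's environment is not met; surfaces unchanged as [toremgezojaf].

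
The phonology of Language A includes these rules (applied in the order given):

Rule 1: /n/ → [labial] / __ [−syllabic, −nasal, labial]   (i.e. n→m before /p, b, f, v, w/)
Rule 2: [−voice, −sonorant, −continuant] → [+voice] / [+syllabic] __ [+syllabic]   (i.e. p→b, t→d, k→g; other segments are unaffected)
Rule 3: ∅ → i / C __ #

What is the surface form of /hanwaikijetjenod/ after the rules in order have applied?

Rule 1 (nasal place assimilation): /n/ precedes the labial consonant /w/, so it assimilates in place to [m]. /hanwaikijetjenod/ → hamwaikijetjenod.
Rule 2 (intervocalic voicing): /k/ is a voiceless stop between vowels /i/ and /i/, so it voices to [g]. /hamwaikijetjenod/ → hamwaigijetjenod.
Rule 3 (final i-epenthesis): the form ends in the consonant /d/, so [i] is inserted word-finally. /hamwaigijetjenod/ → hamwaigijetjenodi.

hamwaigijetjenodi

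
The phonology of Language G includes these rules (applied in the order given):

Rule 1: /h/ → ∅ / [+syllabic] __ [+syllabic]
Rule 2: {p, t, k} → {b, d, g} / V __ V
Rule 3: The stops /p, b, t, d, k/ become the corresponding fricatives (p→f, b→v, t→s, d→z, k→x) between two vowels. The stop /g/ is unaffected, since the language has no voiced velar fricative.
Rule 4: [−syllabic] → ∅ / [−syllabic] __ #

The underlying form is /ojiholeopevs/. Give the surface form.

ojioleovev

Rule 1 (intervocalic h-deletion): /h/ occurs between vowels /i/ and /o/, so it deletes. /ojiholeopevs/ → ojioleopevs.
Rule 2 (intervocalic voicing): /p/ is a voiceless stop between vowels /o/ and /e/, so it voices to [b]. /ojioleopevs/ → ojioleobevs.
Rule 3 (intervocalic spirantization): /b/ is a stop between vowels /o/ and /e/, so it spirantizes to the fricative [v]. /ojioleobevs/ → ojioleovevs.
Rule 4 (final cluster simplification): /s/ is the second consonant of a word-final cluster /vs/, so it deletes. /ojioleovevs/ → ojioleovev.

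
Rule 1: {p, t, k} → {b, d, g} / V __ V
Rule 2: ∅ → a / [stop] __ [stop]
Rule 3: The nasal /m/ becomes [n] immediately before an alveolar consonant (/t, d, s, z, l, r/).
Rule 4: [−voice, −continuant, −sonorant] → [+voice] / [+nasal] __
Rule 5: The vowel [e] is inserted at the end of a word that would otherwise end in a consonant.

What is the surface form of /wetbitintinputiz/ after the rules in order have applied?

wetabidindinbudize

Rule 1 (intervocalic voicing): /t/ is a voiceless stop between vowels /i/ and /i/, so it voices to [d]. /t/ is a voiceless stop between vowels /u/ and /i/, so it voices to [d]. /wetbitintinputiz/ → wetbidintinpudiz.
Rule 2 (stop-cluster a-epenthesis): /t/ and /b/ form a stop–stop cluster, so [a] is inserted between them. /wetbidintinpudiz/ → wetabidintinpudiz.
Rule 3 (nasal place assimilation): no segment meets the environment; /wetabidintinpudiz/ is unchanged.
Rule 4 (post-nasal voicing): /t/ is a voiceless stop immediately after the nasal /n/, so it voices to [d]. /p/ is a voiceless stop immediately after the nasal /n/, so it voices to [b]. /wetabidintinpudiz/ → wetabidindinbudiz.
Rule 5 (final e-epenthesis): the form ends in the consonant /z/, so [e] is inserted word-finally. /wetabidindinbudiz/ → wetabidindinbudize.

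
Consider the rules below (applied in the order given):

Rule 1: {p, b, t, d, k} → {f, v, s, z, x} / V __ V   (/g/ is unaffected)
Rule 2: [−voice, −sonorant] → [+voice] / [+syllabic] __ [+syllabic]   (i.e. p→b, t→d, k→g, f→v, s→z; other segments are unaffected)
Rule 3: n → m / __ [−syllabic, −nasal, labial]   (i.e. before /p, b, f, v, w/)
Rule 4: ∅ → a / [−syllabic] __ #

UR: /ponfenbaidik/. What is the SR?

Rule 1 (intervocalic spirantization): /d/ is a stop between vowels /i/ and /i/, so it spirantizes to the fricative [z]. /ponfenbaidik/ → ponfenbaizik.
Rule 2 (intervocalic voicing): no segment meets the environment; /ponfenbaizik/ is unchanged.
Rule 3 (nasal place assimilation): /n/ precedes the labial consonant /f/, so it assimilates in place to [m]. /n/ precedes the labial consonant /b/, so it assimilates in place to [m]. /ponfenbaizik/ → pomfembaizik.
Rule 4 (final a-epenthesis): the form ends in the consonant /k/, so [a] is inserted word-finally. /pomfembaizik/ → pomfembaizika.

pomfembaizika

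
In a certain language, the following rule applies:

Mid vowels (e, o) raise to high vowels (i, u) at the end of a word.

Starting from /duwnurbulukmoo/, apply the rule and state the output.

/o/ is a mid vowel in word-final position, so it raises to [u].
Surface form: [duwnurbulukmou].

duwnurbulukmou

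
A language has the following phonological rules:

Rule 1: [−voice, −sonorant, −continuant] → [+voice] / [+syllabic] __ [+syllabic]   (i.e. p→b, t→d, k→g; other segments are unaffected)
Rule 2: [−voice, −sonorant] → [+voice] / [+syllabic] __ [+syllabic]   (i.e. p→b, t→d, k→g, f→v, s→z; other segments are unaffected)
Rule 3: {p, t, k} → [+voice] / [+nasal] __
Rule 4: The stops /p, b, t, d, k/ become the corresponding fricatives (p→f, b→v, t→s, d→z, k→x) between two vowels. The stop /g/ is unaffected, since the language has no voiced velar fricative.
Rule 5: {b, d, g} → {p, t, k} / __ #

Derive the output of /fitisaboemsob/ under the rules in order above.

Rule 1 (intervocalic voicing): /t/ is a voiceless stop between vowels /i/ and /i/, so it voices to [d]. /fitisaboemsob/ → fidisaboemsob.
Rule 2 (intervocalic voicing): /s/ is a voiceless obstruent between vowels /i/ and /a/, so it voices to [z]. /fidisaboemsob/ → fidizaboemsob.
Rule 3 (post-nasal voicing): no segment meets the environment; /fidizaboemsob/ is unchanged.
Rule 4 (intervocalic spirantization): /d/ is a stop between vowels /i/ and /i/, so it spirantizes to the fricative [z]. /b/ is a stop between vowels /a/ and /o/, so it spirantizes to the fricative [v]. /fidizaboemsob/ → fizizavoemsob.
Rule 5 (final devoicing): /b/ is a voiced stop in word-final position, so it devoices to [p]. /fizizavoemsob/ → fizizavoemsop.

fizizavoemsop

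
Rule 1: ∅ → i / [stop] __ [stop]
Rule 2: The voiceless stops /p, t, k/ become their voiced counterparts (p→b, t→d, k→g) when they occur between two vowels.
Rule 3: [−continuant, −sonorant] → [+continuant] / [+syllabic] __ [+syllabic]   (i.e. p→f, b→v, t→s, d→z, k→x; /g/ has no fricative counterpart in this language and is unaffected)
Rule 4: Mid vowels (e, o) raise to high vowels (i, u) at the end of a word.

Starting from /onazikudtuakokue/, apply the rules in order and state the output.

onaziguzizuagogui

Rule 1 (stop-cluster i-epenthesis): /d/ and /t/ form a stop–stop cluster, so [i] is inserted between them. /onazikudtuakokue/ → onazikudituakokue.
Rule 2 (intervocalic voicing): /k/ is a voiceless stop between vowels /i/ and /u/, so it voices to [g]. /t/ is a voiceless stop between vowels /i/ and /u/, so it voices to [d]. /k/ is a voiceless stop between vowels /a/ and /o/, so it voices to [g]. /k/ is a voiceless stop between vowels /o/ and /u/, so it voices to [g]. /onazikudituakokue/ → onazigudiduagogue.
Rule 3 (intervocalic spirantization): /d/ is a stop between vowels /u/ and /i/, so it spirantizes to the fricative [z]. /d/ is a stop between vowels /i/ and /u/, so it spirantizes to the fricative [z]. /onazigudiduagogue/ → onaziguzizuagogue.
Rule 4 (final vowel raising): /e/ is a mid vowel in word-final position, so it raises to [i]. /onaziguzizuagogue/ → onaziguzizuagogui.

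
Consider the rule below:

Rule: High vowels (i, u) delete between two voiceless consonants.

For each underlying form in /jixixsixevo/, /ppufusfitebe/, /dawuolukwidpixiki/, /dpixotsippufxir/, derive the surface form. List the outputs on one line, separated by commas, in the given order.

jixxsxevo, ppfsftebe, dawuolukwidpxki, dpxotsppfxir

/jixixsixevo/: /i/ is a high vowel flanked by voiceless consonants /x/ and /x/, so it deletes. /i/ is a high vowel flanked by voiceless consonants /s/ and /x/, so it deletes. → [jixxsxevo].
/ppufusfitebe/: /u/ is a high vowel flanked by voiceless consonants /p/ and /f/, so it deletes. /u/ is a high vowel flanked by voiceless consonants /f/ and /s/, so it deletes. /i/ is a high vowel flanked by voiceless consonants /f/ and /t/, so it deletes. → [ppfsftebe].
/dawuolukwidpixiki/: /i/ is a high vowel flanked by voiceless consonants /p/ and /x/, so it deletes. /i/ is a high vowel flanked by voiceless consonants /x/ and /k/, so it deletes. → [dawuolukwidpxki].
/dpixotsippufxir/: /i/ is a high vowel flanked by voiceless consonants /p/ and /x/, so it deletes. /i/ is a high vowel flanked by voiceless consonants /s/ and /p/, so it deletes. /u/ is a high vowel flanked by voiceless consonants /p/ and /f/, so it deletes. → [dpxotsppfxir].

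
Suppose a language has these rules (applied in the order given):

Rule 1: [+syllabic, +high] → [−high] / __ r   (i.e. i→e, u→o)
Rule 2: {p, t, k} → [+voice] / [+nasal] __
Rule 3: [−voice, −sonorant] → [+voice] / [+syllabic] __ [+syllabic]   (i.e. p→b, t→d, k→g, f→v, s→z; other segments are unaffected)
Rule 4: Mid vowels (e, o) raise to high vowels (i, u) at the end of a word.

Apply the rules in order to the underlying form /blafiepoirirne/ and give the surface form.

Rule 1 (pre-rhotic lowering): /i/ is a high vowel immediately before /r/, so it lowers to [e]. /i/ is a high vowel immediately before /r/, so it lowers to [e]. /blafiepoirirne/ → blafiepoererne.
Rule 2 (post-nasal voicing): no segment meets the environment; /blafiepoererne/ is unchanged.
Rule 3 (intervocalic voicing): /f/ is a voiceless obstruent between vowels /a/ and /i/, so it voices to [v]. /p/ is a voiceless obstruent between vowels /e/ and /o/, so it voices to [b]. /blafiepoererne/ → blavieboererne.
Rule 4 (final vowel raising): /e/ is a mid vowel in word-final position, so it raises to [i]. /blavieboererne/ → blavieboererni.

blavieboererni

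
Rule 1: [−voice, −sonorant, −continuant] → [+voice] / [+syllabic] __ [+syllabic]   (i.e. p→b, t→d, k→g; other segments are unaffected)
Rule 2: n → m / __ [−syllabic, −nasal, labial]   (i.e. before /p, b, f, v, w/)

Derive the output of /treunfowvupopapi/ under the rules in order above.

treumfowvubobabi

Rule 1 (intervocalic voicing): /p/ is a voiceless stop between vowels /u/ and /o/, so it voices to [b]. /p/ is a voiceless stop between vowels /o/ and /a/, so it voices to [b]. /p/ is a voiceless stop between vowels /a/ and /i/, so it voices to [b]. /treunfowvupopapi/ → treunfowvubobabi.
Rule 2 (nasal place assimilation): /n/ precedes the labial consonant /f/, so it assimilates in place to [m]. /treunfowvubobabi/ → treumfowvubobabi.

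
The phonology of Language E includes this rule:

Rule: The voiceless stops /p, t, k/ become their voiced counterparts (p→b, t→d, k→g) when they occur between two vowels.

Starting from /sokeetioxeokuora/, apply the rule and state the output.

sogeedioxeoguora

/k/ is a voiceless stop between vowels /o/ and /e/, so it voices to [g].
/t/ is a voiceless stop between vowels /e/ and /i/, so it voices to [d].
/k/ is a voiceless stop between vowels /o/ and /u/, so it voices to [g].
Surface form: [sogeedioxeoguora].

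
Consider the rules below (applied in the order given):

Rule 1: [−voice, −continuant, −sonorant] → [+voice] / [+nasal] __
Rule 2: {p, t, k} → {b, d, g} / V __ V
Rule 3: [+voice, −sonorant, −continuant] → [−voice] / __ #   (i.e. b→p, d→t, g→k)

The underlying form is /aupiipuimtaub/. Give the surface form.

Rule 1 (post-nasal voicing): /t/ is a voiceless stop immediately after the nasal /m/, so it voices to [d]. /aupiipuimtaub/ → aupiipuimdaub.
Rule 2 (intervocalic voicing): /p/ is a voiceless stop between vowels /u/ and /i/, so it voices to [b]. /p/ is a voiceless stop between vowels /i/ and /u/, so it voices to [b]. /aupiipuimdaub/ → aubiibuimdaub.
Rule 3 (final devoicing): /b/ is a voiced stop in word-final position, so it devoices to [p]. /aubiibuimdaub/ → aubiibuimdaup.

aubiibuimdaup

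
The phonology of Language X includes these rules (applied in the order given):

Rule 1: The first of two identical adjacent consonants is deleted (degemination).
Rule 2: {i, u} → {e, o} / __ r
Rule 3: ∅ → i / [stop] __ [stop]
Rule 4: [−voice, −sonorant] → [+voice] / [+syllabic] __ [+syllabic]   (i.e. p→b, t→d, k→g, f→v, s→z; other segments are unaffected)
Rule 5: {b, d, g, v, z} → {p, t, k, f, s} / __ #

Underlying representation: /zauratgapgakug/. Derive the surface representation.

Rule 1 (degemination): no segment meets the environment; /zauratgapgakug/ is unchanged.
Rule 2 (pre-rhotic lowering): /u/ is a high vowel immediately before /r/, so it lowers to [o]. /zauratgapgakug/ → zaoratgapgakug.
Rule 3 (stop-cluster i-epenthesis): /t/ and /g/ form a stop–stop cluster, so [i] is inserted between them. /p/ and /g/ form a stop–stop cluster, so [i] is inserted between them. /zaoratgapgakug/ → zaoratigapigakug.
Rule 4 (intervocalic voicing): /t/ is a voiceless obstruent between vowels /a/ and /i/, so it voices to [d]. /p/ is a voiceless obstruent between vowels /a/ and /i/, so it voices to [b]. /k/ is a voiceless obstruent between vowels /a/ and /u/, so it voices to [g]. /zaoratigapigakug/ → zaoradigabigagug.
Rule 5 (final devoicing): /g/ is a voiced obstruent in word-final position, so it devoices to [k]. /zaoradigabigagug/ → zaoradigabigaguk.

zaoradigabigaguk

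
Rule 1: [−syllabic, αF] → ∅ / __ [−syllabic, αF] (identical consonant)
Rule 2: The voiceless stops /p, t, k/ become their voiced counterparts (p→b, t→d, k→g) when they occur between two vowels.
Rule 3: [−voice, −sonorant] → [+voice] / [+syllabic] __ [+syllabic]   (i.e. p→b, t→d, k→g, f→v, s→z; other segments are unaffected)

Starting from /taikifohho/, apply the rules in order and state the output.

Rule 1 (degemination): /hh/ is a geminate; the first /h/ deletes. /taikifohho/ → taikifoho.
Rule 2 (intervocalic voicing): /k/ is a voiceless stop between vowels /i/ and /i/, so it voices to [g]. /taikifoho/ → taigifoho.
Rule 3 (intervocalic voicing): /f/ is a voiceless obstruent between vowels /i/ and /o/, so it voices to [v]. /taigifoho/ → taigivoho.

taigivoho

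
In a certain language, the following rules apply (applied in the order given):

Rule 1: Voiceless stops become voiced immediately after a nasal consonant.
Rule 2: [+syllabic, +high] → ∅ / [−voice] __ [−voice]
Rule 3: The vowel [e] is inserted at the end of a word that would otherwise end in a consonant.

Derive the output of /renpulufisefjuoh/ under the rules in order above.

Rule 1 (post-nasal voicing): /p/ is a voiceless stop immediately after the nasal /n/, so it voices to [b]. /renpulufisefjuoh/ → renbulufisefjuoh.
Rule 2 (high vowel syncope): /i/ is a high vowel flanked by voiceless consonants /f/ and /s/, so it deletes. /renbulufisefjuoh/ → renbulufsefjuoh.
Rule 3 (final e-epenthesis): the form ends in the consonant /h/, so [e] is inserted word-finally. /renbulufsefjuoh/ → renbulufsefjuohe.

renbulufsefjuohe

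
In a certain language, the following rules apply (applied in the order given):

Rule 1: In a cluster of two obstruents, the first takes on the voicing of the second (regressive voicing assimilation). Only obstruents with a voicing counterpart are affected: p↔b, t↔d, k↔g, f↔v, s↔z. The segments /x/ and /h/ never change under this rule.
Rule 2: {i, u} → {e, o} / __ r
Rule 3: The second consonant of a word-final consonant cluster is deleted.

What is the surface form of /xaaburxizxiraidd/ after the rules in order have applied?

Rule 1 (regressive voicing assimilation): /z/ precedes the voiceless obstruent /x/, so it devoices to [s] by assimilation. /xaaburxizxiraidd/ → xaaburxisxiraidd.
Rule 2 (pre-rhotic lowering): /u/ is a high vowel immediately before /r/, so it lowers to [o]. /i/ is a high vowel immediately before /r/, so it lowers to [e]. /xaaburxisxiraidd/ → xaaborxisxeraidd.
Rule 3 (final cluster simplification): /d/ is the second consonant of a word-final cluster /dd/, so it deletes. /xaaborxisxeraidd/ → xaaborxisxeraid.

xaaborxisxeraid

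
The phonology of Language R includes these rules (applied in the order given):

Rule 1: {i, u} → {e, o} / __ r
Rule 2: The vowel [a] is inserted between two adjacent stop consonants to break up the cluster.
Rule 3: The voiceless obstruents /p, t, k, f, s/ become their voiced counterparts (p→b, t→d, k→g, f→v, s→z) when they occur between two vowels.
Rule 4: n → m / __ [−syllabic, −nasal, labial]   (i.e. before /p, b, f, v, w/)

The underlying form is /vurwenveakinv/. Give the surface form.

vorwemveagimv

Rule 1 (pre-rhotic lowering): /u/ is a high vowel immediately before /r/, so it lowers to [o]. /vurwenveakinv/ → vorwenveakinv.
Rule 2 (stop-cluster a-epenthesis): no segment meets the environment; /vorwenveakinv/ is unchanged.
Rule 3 (intervocalic voicing): /k/ is a voiceless obstruent between vowels /a/ and /i/, so it voices to [g]. /vorwenveakinv/ → vorwenveaginv.
Rule 4 (nasal place assimilation): /n/ precedes the labial consonant /v/, so it assimilates in place to [m]. /n/ precedes the labial consonant /v/, so it assimilates in place to [m]. /vorwenveaginv/ → vorwemveagimv.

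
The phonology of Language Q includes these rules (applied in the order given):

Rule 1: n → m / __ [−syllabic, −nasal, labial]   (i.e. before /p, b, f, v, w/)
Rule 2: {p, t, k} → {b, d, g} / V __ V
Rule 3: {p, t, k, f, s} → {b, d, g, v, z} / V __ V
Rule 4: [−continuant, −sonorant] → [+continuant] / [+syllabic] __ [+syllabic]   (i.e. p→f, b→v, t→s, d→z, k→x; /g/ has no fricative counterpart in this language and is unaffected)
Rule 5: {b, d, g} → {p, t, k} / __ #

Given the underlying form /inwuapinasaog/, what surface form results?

Rule 1 (nasal place assimilation): /n/ precedes the labial consonant /w/, so it assimilates in place to [m]. /inwuapinasaog/ → imwuapinasaog.
Rule 2 (intervocalic voicing): /p/ is a voiceless stop between vowels /a/ and /i/, so it voices to [b]. /imwuapinasaog/ → imwuabinasaog.
Rule 3 (intervocalic voicing): /s/ is a voiceless obstruent between vowels /a/ and /a/, so it voices to [z]. /imwuabinasaog/ → imwuabinazaog.
Rule 4 (intervocalic spirantization): /b/ is a stop between vowels /a/ and /i/, so it spirantizes to the fricative [v]. /imwuabinazaog/ → imwuavinazaog.
Rule 5 (final devoicing): /g/ is a voiced stop in word-final position, so it devoices to [k]. /imwuavinazaog/ → imwuavinazaok.

imwuavinazaok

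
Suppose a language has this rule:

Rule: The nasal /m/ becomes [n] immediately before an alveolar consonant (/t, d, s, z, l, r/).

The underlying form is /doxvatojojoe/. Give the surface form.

No segment of /doxvatojojoe/ meets the structural description of the rule, so the form surfaces unchanged.

doxvatojojoe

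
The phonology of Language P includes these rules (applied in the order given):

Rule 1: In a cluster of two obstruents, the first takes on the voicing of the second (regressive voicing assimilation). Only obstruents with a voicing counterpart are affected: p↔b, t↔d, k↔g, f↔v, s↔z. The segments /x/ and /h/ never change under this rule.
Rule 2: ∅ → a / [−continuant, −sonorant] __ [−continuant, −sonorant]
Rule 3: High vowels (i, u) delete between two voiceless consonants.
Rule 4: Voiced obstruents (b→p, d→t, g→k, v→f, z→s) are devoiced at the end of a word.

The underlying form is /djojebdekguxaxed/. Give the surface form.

djojebadegaguxaxet

Rule 1 (regressive voicing assimilation): /k/ precedes the voiced obstruent /g/, so it voices to [g] by assimilation. /djojebdekguxaxed/ → djojebdegguxaxed.
Rule 2 (stop-cluster a-epenthesis): /b/ and /d/ form a stop–stop cluster, so [a] is inserted between them. /g/ and /g/ form a stop–stop cluster, so [a] is inserted between them. /djojebdegguxaxed/ → djojebadegaguxaxed.
Rule 3 (high vowel syncope): no segment meets the environment; /djojebadegaguxaxed/ is unchanged.
Rule 4 (final devoicing): /d/ is a voiced obstruent in word-final position, so it devoices to [t]. /djojebadegaguxaxed/ → djojebadegaguxaxet.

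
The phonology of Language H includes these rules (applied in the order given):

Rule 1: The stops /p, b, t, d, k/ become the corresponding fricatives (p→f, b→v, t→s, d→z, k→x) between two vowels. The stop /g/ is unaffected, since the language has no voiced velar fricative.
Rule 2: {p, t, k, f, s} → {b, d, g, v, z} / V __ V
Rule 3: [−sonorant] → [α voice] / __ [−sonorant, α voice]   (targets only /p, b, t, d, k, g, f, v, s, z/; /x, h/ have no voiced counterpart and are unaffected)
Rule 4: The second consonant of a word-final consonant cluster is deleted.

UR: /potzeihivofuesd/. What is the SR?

podzeihivovuez

Rule 1 (intervocalic spirantization): no segment meets the environment; /potzeihivofuesd/ is unchanged.
Rule 2 (intervocalic voicing): /f/ is a voiceless obstruent between vowels /o/ and /u/, so it voices to [v]. /potzeihivofuesd/ → potzeihivovuesd.
Rule 3 (regressive voicing assimilation): /t/ precedes the voiced obstruent /z/, so it voices to [d] by assimilation. /s/ precedes the voiced obstruent /d/, so it voices to [z] by assimilation. /potzeihivovuesd/ → podzeihivovuezd.
Rule 4 (final cluster simplification): /d/ is the second consonant of a word-final cluster /zd/, so it deletes. /podzeihivovuezd/ → podzeihivovuez.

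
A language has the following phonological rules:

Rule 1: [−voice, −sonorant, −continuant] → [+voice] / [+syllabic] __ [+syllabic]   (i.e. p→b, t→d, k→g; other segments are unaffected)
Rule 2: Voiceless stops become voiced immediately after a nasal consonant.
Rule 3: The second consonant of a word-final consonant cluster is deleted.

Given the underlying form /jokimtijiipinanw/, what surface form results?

jogimdijiibinan

Rule 1 (intervocalic voicing): /k/ is a voiceless stop between vowels /o/ and /i/, so it voices to [g]. /p/ is a voiceless stop between vowels /i/ and /i/, so it voices to [b]. /jokimtijiipinanw/ → jogimtijiibinanw.
Rule 2 (post-nasal voicing): /t/ is a voiceless stop immediately after the nasal /m/, so it voices to [d]. /jogimtijiibinanw/ → jogimdijiibinanw.
Rule 3 (final cluster simplification): /w/ is the second consonant of a word-final cluster /nw/, so it deletes. /jogimdijiibinanw/ → jogimdijiibinan.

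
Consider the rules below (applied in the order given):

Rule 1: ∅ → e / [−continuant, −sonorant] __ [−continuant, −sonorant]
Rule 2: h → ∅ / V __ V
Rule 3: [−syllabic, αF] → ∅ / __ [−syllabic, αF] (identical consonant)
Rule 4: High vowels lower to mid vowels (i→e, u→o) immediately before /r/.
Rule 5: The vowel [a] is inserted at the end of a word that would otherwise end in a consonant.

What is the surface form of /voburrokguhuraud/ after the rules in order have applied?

voborokeguorauda

Rule 1 (stop-cluster e-epenthesis): /k/ and /g/ form a stop–stop cluster, so [e] is inserted between them. /voburrokguhuraud/ → voburrokeguhuraud.
Rule 2 (intervocalic h-deletion): /h/ occurs between vowels /u/ and /u/, so it deletes. /voburrokeguhuraud/ → voburrokeguuraud.
Rule 3 (degemination): /rr/ is a geminate; the first /r/ deletes. /voburrokeguuraud/ → voburokeguuraud.
Rule 4 (pre-rhotic lowering): /u/ is a high vowel immediately before /r/, so it lowers to [o]. /u/ is a high vowel immediately before /r/, so it lowers to [o]. /voburokeguuraud/ → voborokeguoraud.
Rule 5 (final a-epenthesis): the form ends in the consonant /d/, so [a] is inserted word-finally. /voborokeguoraud/ → voborokeguorauda.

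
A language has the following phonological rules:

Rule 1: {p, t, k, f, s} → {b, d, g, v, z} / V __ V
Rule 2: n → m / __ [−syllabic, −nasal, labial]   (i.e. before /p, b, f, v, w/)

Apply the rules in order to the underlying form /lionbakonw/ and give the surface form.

Rule 1 (intervocalic voicing): /k/ is a voiceless obstruent between vowels /a/ and /o/, so it voices to [g]. /lionbakonw/ → lionbagonw.
Rule 2 (nasal place assimilation): /n/ precedes the labial consonant /b/, so it assimilates in place to [m]. /n/ precedes the labial consonant /w/, so it assimilates in place to [m]. /lionbagonw/ → liombagomw.

liombagomw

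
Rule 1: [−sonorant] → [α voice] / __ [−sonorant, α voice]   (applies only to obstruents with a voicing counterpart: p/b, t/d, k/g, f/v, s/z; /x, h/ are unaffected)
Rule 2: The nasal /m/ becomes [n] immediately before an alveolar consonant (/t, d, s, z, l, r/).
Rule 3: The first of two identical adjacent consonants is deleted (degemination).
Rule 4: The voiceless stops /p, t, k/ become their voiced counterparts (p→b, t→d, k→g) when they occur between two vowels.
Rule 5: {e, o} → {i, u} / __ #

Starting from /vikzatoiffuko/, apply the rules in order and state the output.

vigzadoifugu

Rule 1 (regressive voicing assimilation): /k/ precedes the voiced obstruent /z/, so it voices to [g] by assimilation. /vikzatoiffuko/ → vigzatoiffuko.
Rule 2 (nasal place assimilation): no segment meets the environment; /vigzatoiffuko/ is unchanged.
Rule 3 (degemination): /ff/ is a geminate; the first /f/ deletes. /vigzatoiffuko/ → vigzatoifuko.
Rule 4 (intervocalic voicing): /t/ is a voiceless stop between vowels /a/ and /o/, so it voices to [d]. /k/ is a voiceless stop between vowels /u/ and /o/, so it voices to [g]. /vigzatoifuko/ → vigzadoifugo.
Rule 5 (final vowel raising): /o/ is a mid vowel in word-final position, so it raises to [u]. /vigzadoifugo/ → vigzadoifugu.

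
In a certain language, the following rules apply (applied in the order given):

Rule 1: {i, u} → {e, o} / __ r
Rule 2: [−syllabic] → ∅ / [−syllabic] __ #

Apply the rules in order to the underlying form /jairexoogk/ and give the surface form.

Rule 1 (pre-rhotic lowering): /i/ is a high vowel immediately before /r/, so it lowers to [e]. /jairexoogk/ → jaerexoogk.
Rule 2 (final cluster simplification): /k/ is the second consonant of a word-final cluster /gk/, so it deletes. /jaerexoogk/ → jaerexoog.

jaerexoog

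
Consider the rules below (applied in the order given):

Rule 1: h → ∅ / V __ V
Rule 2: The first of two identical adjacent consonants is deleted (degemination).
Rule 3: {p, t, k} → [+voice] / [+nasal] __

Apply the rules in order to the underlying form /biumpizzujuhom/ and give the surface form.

biumbizujuom

Rule 1 (intervocalic h-deletion): /h/ occurs between vowels /u/ and /o/, so it deletes. /biumpizzujuhom/ → biumpizzujuom.
Rule 2 (degemination): /zz/ is a geminate; the first /z/ deletes. /biumpizzujuom/ → biumpizujuom.
Rule 3 (post-nasal voicing): /p/ is a voiceless stop immediately after the nasal /m/, so it voices to [b]. /biumpizujuom/ → biumbizujuom.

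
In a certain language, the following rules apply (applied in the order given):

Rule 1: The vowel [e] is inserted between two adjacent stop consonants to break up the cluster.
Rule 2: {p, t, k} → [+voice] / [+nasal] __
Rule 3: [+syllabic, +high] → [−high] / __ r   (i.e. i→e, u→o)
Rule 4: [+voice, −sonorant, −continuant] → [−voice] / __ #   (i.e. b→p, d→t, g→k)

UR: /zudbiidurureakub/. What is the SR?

zudebiidororeakup

Rule 1 (stop-cluster e-epenthesis): /d/ and /b/ form a stop–stop cluster, so [e] is inserted between them. /zudbiidurureakub/ → zudebiidurureakub.
Rule 2 (post-nasal voicing): no segment meets the environment; /zudebiidurureakub/ is unchanged.
Rule 3 (pre-rhotic lowering): /u/ is a high vowel immediately before /r/, so it lowers to [o]. /u/ is a high vowel immediately before /r/, so it lowers to [o]. /zudebiidurureakub/ → zudebiidororeakub.
Rule 4 (final devoicing): /b/ is a voiced stop in word-final position, so it devoices to [p]. /zudebiidororeakub/ → zudebiidororeakup.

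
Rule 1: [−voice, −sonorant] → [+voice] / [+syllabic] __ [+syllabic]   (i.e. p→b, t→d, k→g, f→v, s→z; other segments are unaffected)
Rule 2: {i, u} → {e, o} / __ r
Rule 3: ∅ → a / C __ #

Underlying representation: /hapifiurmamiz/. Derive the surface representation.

Rule 1 (intervocalic voicing): /p/ is a voiceless obstruent between vowels /a/ and /i/, so it voices to [b]. /f/ is a voiceless obstruent between vowels /i/ and /i/, so it voices to [v]. /hapifiurmamiz/ → habiviurmamiz.
Rule 2 (pre-rhotic lowering): /u/ is a high vowel immediately before /r/, so it lowers to [o]. /habiviurmamiz/ → habiviormamiz.
Rule 3 (final a-epenthesis): the form ends in the consonant /z/, so [a] is inserted word-finally. /habiviormamiz/ → habiviormamiza.

habiviormamiza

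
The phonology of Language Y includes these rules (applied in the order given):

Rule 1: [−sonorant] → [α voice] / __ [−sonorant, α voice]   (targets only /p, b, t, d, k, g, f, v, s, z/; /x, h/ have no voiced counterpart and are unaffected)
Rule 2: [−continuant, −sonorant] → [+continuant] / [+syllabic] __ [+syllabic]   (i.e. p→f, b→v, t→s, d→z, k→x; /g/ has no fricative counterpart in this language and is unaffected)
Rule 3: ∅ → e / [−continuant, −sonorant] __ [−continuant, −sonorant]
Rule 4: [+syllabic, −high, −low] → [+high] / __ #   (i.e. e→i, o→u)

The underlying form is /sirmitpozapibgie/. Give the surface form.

sirmitepozafibegii

Rule 1 (regressive voicing assimilation): no segment meets the environment; /sirmitpozapibgie/ is unchanged.
Rule 2 (intervocalic spirantization): /p/ is a stop between vowels /a/ and /i/, so it spirantizes to the fricative [f]. /sirmitpozapibgie/ → sirmitpozafibgie.
Rule 3 (stop-cluster e-epenthesis): /t/ and /p/ form a stop–stop cluster, so [e] is inserted between them. /b/ and /g/ form a stop–stop cluster, so [e] is inserted between them. /sirmitpozafibgie/ → sirmitepozafibegie.
Rule 4 (final vowel raising): /e/ is a mid vowel in word-final position, so it raises to [i]. /sirmitepozafibegie/ → sirmitepozafibegii.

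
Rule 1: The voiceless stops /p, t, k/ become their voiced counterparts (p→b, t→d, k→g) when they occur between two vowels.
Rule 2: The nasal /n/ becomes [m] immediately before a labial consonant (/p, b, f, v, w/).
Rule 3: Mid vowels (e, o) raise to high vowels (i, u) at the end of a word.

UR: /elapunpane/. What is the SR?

Rule 1 (intervocalic voicing): /p/ is a voiceless stop between vowels /a/ and /u/, so it voices to [b]. /elapunpane/ → elabunpane.
Rule 2 (nasal place assimilation): /n/ precedes the labial consonant /p/, so it assimilates in place to [m]. /elabunpane/ → elabumpane.
Rule 3 (final vowel raising): /e/ is a mid vowel in word-final position, so it raises to [i]. /elabumpane/ → elabumpani.

elabumpani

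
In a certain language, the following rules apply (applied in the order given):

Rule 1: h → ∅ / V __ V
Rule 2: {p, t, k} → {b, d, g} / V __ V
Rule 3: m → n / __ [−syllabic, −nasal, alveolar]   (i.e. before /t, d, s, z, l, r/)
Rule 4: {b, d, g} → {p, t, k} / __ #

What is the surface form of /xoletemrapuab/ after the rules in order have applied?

xoledenrabuap

Rule 1 (intervocalic h-deletion): no segment meets the environment; /xoletemrapuab/ is unchanged.
Rule 2 (intervocalic voicing): /t/ is a voiceless stop between vowels /e/ and /e/, so it voices to [d]. /p/ is a voiceless stop between vowels /a/ and /u/, so it voices to [b]. /xoletemrapuab/ → xoledemrabuab.
Rule 3 (nasal place assimilation): /m/ precedes the alveolar consonant /r/, so it assimilates in place to [n]. /xoledemrabuab/ → xoledenrabuab.
Rule 4 (final devoicing): /b/ is a voiced stop in word-final position, so it devoices to [p]. /xoledenrabuab/ → xoledenrabuap.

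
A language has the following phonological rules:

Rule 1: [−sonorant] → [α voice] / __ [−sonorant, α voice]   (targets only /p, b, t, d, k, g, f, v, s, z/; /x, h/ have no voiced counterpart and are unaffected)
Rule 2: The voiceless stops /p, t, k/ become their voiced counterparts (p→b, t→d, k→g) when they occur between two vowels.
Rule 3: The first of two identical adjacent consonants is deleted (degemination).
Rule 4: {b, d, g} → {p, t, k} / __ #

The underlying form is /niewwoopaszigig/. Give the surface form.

niewoobazigik

Rule 1 (regressive voicing assimilation): /s/ precedes the voiced obstruent /z/, so it voices to [z] by assimilation. /niewwoopaszigig/ → niewwoopazzigig.
Rule 2 (intervocalic voicing): /p/ is a voiceless stop between vowels /o/ and /a/, so it voices to [b]. /niewwoopazzigig/ → niewwoobazzigig.
Rule 3 (degemination): /ww/ is a geminate; the first /w/ deletes. /zz/ is a geminate; the first /z/ deletes. /niewwoobazzigig/ → niewoobazigig.
Rule 4 (final devoicing): /g/ is a voiced stop in word-final position, so it devoices to [k]. /niewoobazigig/ → niewoobazigik.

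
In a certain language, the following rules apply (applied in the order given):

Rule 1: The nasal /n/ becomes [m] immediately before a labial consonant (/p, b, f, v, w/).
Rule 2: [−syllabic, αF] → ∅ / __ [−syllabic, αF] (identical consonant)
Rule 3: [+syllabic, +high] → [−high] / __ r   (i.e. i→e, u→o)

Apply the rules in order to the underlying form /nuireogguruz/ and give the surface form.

Rule 1 (nasal place assimilation): no segment meets the environment; /nuireogguruz/ is unchanged.
Rule 2 (degemination): /gg/ is a geminate; the first /g/ deletes. /nuireogguruz/ → nuireoguruz.
Rule 3 (pre-rhotic lowering): /i/ is a high vowel immediately before /r/, so it lowers to [e]. /u/ is a high vowel immediately before /r/, so it lowers to [o]. /nuireoguruz/ → nuereogoruz.

nuereogoruz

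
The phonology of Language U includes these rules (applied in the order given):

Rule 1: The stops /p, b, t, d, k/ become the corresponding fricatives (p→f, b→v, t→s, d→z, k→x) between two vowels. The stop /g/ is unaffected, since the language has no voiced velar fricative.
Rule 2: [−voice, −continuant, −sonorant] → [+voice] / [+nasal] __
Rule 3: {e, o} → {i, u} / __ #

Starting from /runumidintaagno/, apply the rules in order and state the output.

Rule 1 (intervocalic spirantization): /d/ is a stop between vowels /i/ and /i/, so it spirantizes to the fricative [z]. /runumidintaagno/ → runumizintaagno.
Rule 2 (post-nasal voicing): /t/ is a voiceless stop immediately after the nasal /n/, so it voices to [d]. /runumizintaagno/ → runumizindaagno.
Rule 3 (final vowel raising): /o/ is a mid vowel in word-final position, so it raises to [u]. /runumizindaagno/ → runumizindaagnu.

runumizindaagnu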